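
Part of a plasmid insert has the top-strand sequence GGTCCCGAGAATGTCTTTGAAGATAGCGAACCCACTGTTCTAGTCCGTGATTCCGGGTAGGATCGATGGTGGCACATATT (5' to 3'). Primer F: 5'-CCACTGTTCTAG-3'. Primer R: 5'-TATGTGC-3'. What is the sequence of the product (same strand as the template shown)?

Forward primer CCACTGTTCTAG is found on the top strand at positions 32–43.
Reverse complement of the reverse primer: GCACATA. This occurs on the top strand at positions 72–78.
The product is the template from position 32 through 78 (47 bp).

5'-CCACTGTTCTAGTCCGTGATTCCGGGTAGGATCGATGGTGGCACATA-3'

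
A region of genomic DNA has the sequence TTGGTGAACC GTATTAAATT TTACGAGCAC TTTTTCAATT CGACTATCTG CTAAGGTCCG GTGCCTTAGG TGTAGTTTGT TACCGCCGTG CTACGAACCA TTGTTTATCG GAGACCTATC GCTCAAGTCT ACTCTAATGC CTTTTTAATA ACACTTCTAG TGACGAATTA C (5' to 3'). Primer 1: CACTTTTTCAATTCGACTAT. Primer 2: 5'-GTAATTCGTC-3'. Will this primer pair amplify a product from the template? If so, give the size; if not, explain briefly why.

Yes — a 144 bp product.

Primer 1 (CACTTTTTCAATTCGACTAT) matches the top strand at positions 28–47; it acts as a forward primer.
Primer 2's reverse complement is GACGAATTAC, matching the top strand at positions 162–171; it acts as a reverse primer.
The 3' ends face each other across positions 28–171, giving a 144 bp product.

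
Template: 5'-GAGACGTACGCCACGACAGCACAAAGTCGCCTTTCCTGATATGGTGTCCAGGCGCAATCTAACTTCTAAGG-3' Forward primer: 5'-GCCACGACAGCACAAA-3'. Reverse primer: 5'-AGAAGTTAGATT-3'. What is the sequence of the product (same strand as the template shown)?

Forward primer GCCACGACAGCACAAA is found on the top strand at positions 10–25.
Reverse complement of the reverse primer: AATCTAACTTCT. This occurs on the top strand at positions 56–67.
The product is the template from position 10 through 67 (58 bp).

5'-GCCACGACAGCACAAAGTCGCCTTTCCTGATATGGTGTCCAGGCGCAATCTAACTTCT-3'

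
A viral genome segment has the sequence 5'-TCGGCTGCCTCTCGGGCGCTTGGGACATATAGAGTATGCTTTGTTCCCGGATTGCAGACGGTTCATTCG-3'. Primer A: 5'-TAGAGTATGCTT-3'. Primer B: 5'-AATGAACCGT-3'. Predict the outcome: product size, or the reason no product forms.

Primer A (TAGAGTATGCTT) matches the top strand at positions 30–41; it acts as a forward primer.
Primer B's reverse complement is ACGGTTCATT, matching the top strand at positions 58–67; it acts as a reverse primer.
The 3' ends face each other across positions 30–67, giving a 38 bp product.

Yes — a 38 bp product.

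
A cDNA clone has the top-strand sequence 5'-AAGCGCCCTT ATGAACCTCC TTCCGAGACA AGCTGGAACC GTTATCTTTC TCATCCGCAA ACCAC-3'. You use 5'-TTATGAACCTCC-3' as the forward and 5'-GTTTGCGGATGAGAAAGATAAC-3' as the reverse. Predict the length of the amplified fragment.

54 bp

The forward primer matches the template at positions 9–20.
Taking the reverse complement of GTTTGCGGATGAGAAAGATAAC gives GTTATCTTTCTCATCCGCAAAC, found at positions 41–62 on the template; the primer anneals here to the top strand with its 3' end pointing upstream.
Product length = (reverse-primer end) − (forward-primer start) + 1 = 62 − 9 + 1 = 54 bp.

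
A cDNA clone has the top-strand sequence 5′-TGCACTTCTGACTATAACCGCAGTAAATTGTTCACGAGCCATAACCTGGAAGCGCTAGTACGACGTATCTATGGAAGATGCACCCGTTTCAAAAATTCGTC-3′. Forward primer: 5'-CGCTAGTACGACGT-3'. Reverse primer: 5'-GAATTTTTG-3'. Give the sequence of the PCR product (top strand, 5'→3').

Forward primer CGCTAGTACGACGT is found on the top strand at positions 53–66.
Reverse complement of the reverse primer: CAAAAATTC. This occurs on the top strand at positions 90–98.
The product is the template from position 53 through 98 (46 bp).

5'-CGCTAGTACGACGTATCTATGGAAGATGCACCCGTTTCAAAAATTC-3'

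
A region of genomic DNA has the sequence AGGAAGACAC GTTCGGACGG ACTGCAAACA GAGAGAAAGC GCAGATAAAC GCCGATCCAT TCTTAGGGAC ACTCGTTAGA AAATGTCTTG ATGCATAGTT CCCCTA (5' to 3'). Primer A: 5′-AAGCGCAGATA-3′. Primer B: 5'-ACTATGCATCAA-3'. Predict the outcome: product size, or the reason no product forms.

Yes — a 63 bp product.

Primer A (AAGCGCAGATA) matches the top strand at positions 37–47; it acts as a forward primer.
Primer B's reverse complement is TTGATGCATAGT, matching the top strand at positions 88–99; it acts as a reverse primer.
The 3' ends face each other across positions 37–99, giving a 63 bp product.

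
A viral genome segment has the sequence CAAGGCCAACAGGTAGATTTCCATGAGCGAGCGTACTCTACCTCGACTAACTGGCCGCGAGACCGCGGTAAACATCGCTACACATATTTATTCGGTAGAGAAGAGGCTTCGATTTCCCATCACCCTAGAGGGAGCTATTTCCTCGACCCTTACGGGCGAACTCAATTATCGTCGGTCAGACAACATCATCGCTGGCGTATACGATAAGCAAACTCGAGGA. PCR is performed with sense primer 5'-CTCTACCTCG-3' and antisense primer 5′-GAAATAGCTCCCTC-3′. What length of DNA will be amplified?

Scanning the template, CTCTACCTCG occurs at positions 36–45; this primer anneals to the bottom strand there with its 3' end pointing downstream.
The reverse primer's reverse complement is GAGGGAGCTATTTC, which matches the template at positions 128–141.
The product runs from position 36 to position 141, so its length is 141 − 36 + 1 = 106 bp.

106 bp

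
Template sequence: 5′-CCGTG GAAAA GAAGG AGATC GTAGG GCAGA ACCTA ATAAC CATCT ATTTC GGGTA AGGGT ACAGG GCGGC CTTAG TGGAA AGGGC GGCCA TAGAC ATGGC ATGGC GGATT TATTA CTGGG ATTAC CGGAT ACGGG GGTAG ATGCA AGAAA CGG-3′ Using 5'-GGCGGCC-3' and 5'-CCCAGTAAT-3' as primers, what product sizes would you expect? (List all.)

56 bp, 38 bp

The forward primer GGCGGCC matches the top strand at positions 65–71, 83–89.
The reverse primer's reverse complement is ATTACTGGG, matching at positions 112–120.
Each forward site pairs with the reverse site to give a product ending at position 120: sizes 56, 38 bp.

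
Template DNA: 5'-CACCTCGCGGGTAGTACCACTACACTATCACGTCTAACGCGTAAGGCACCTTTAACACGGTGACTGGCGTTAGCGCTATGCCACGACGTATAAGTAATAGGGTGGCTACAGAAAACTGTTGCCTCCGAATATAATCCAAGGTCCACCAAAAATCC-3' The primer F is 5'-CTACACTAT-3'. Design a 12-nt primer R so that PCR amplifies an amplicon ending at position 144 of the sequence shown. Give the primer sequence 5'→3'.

5'-GGACCTTGGATT-3'

The forward primer binds at positions 20–28; the product's 3' end on the top strand is position 144.
The reverse primer anneals to the top strand over positions 133–144, i.e. to AATCCAAGGTCC.
Its sequence written 5'→3' is the reverse complement: GGACCTTGGATT.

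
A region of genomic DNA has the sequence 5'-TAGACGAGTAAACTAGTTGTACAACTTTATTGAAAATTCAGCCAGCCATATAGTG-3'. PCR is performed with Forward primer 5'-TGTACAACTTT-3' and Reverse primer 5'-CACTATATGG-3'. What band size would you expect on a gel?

Forward primer TGTACAACTTT is found on the top strand at positions 18–28.
Reverse complement of the reverse primer: CCATATAGTG. This occurs on the top strand at positions 46–55.
Amplicon spans positions 18–55: 38 bp.

38 bp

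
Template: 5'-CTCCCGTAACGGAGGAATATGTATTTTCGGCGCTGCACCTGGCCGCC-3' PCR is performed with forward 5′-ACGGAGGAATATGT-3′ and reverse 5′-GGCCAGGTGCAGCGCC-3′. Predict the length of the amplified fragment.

Forward primer ACGGAGGAATATGT is found on the top strand at positions 9–22.
Taking the reverse complement of GGCCAGGTGCAGCGCC gives GGCGCTGCACCTGGCC, found at positions 29–44 on the template; the primer anneals here to the top strand with its 3' end pointing upstream.
Product length = (reverse-primer end) − (forward-primer start) + 1 = 44 − 9 + 1 = 36 bp.

36 bp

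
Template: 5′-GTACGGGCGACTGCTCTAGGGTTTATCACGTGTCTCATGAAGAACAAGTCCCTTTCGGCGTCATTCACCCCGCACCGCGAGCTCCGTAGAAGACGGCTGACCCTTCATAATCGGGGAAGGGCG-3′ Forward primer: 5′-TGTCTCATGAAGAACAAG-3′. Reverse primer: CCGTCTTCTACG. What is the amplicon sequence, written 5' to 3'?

Scanning the template, TGTCTCATGAAGAACAAG occurs at positions 31–48; this primer anneals to the bottom strand there with its 3' end pointing downstream.
Taking the reverse complement of CCGTCTTCTACG gives CGTAGAAGACGG, found at positions 85–96 on the template; the primer anneals here to the top strand with its 3' end pointing upstream.
The product is the template from position 31 through 96 (66 bp).

5'-TGTCTCATGAAGAACAAGTCCCTTTCGGCGTCATTCACCCCGCACCGCGAGCTCCGTAGAAGACGG-3'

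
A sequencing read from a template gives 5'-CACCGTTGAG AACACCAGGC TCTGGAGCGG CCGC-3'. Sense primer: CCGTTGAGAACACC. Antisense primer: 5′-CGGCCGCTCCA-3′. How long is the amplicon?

31 bp

Forward primer CCGTTGAGAACACC is found on the top strand at positions 3–16.
Reverse complement of the reverse primer: TGGAGCGGCCG. This occurs on the top strand at positions 23–33.
The product runs from position 3 to position 33, so its length is 33 − 3 + 1 = 31 bp.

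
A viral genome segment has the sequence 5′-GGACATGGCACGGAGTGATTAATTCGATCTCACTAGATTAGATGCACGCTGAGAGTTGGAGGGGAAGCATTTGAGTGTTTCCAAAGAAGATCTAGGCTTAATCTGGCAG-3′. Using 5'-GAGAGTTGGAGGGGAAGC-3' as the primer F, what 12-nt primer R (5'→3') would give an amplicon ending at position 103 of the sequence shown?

The forward primer binds at positions 51–68; the product's 3' end on the top strand is position 103.
The reverse primer anneals to the top strand over positions 92–103, i.e. to CTAGGCTTAATC.
Its sequence written 5'→3' is the reverse complement: GATTAAGCCTAG.

5'-GATTAAGCCTAG-3'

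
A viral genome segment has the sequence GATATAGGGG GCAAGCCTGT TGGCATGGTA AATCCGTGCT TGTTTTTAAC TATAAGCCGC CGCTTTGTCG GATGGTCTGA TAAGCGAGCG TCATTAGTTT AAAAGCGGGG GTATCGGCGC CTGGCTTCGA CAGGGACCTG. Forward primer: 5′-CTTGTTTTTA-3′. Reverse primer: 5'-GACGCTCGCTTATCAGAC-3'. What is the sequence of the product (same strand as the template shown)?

Forward primer CTTGTTTTTA is found on the top strand at positions 39–48.
Taking the reverse complement of GACGCTCGCTTATCAGAC gives GTCTGATAAGCGAGCGTC, found at positions 75–92 on the template; the primer anneals here to the top strand with its 3' end pointing upstream.
The product is the template from position 39 through 92 (54 bp).

5'-CTTGTTTTTAACTATAAGCCGCCGCTTTGTCGGATGGTCTGATAAGCGAGCGTC-3'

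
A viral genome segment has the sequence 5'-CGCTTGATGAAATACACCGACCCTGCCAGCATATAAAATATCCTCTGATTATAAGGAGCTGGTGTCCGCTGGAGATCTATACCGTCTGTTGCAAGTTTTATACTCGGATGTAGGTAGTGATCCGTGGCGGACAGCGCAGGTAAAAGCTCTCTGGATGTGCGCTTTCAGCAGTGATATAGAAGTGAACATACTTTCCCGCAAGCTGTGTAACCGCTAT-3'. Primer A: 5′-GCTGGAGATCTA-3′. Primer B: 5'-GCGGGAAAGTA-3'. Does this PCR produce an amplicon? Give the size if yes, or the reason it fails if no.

Yes — a 132 bp product.

Primer A (GCTGGAGATCTA) matches the top strand at positions 68–79; it acts as a forward primer.
Primer B's reverse complement is TACTTTCCCGC, matching the top strand at positions 189–199; it acts as a reverse primer.
The 3' ends face each other across positions 68–199, giving a 132 bp product.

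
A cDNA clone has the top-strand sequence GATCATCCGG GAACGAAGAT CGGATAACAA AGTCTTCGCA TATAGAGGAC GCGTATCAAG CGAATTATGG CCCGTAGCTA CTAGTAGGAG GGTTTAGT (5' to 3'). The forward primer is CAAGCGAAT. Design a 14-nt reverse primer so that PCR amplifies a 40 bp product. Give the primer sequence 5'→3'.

5'-TAAACCCTCCTACT-3'

The forward primer binds at positions 57–65, so a 40 bp product ends at position 57 + 40 − 1 = 96.
The reverse primer anneals to the top strand over positions 83–96, i.e. to AGTAGGAGGGTTTA.
Its sequence written 5'→3' is the reverse complement: TAAACCCTCCTACT.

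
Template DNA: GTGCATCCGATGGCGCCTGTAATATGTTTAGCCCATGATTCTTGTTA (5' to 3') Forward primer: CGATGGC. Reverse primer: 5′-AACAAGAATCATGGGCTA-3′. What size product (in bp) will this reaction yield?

39 bp

Forward primer CGATGGC is found on the top strand at positions 8–14.
The reverse primer's reverse complement is TAGCCCATGATTCTTGTT, which matches the template at positions 29–46.
Product length = (reverse-primer end) − (forward-primer start) + 1 = 46 − 8 + 1 = 39 bp.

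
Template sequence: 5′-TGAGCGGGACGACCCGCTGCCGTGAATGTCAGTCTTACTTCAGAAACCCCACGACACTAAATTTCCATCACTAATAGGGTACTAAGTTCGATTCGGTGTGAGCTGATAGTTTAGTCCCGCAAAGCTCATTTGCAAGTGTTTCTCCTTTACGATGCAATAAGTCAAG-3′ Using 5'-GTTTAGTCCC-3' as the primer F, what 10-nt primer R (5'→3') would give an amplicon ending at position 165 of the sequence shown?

The forward primer binds at positions 109–118; the product's 3' end on the top strand is position 165.
The reverse primer anneals to the top strand over positions 156–165, i.e. to AATAAGTCAA.
Its sequence written 5'→3' is the reverse complement: TTGACTTATT.

5'-TTGACTTATT-3'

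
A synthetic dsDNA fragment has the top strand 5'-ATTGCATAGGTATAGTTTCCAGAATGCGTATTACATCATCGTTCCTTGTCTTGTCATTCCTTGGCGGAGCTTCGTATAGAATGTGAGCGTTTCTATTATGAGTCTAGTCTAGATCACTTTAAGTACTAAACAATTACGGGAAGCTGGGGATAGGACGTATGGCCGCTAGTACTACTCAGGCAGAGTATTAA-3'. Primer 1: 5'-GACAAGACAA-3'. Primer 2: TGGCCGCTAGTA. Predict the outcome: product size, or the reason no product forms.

Primer 1 (GACAAGACAA) has reverse complement TTGTCTTGTC, which matches the top strand at positions 46–55; primer 1 anneals to the top strand there with its 3' end pointing upstream toward position 46.
Primer 2 (TGGCCGCTAGTA) matches the top strand directly at positions 160–171; it anneals to the bottom strand with its 3' end pointing downstream toward position 171.
The 3' ends diverge (primer 1 extends toward position 1, primer 2 toward position 191), so the primers never converge on a shared product.

No product — the primers' 3' ends point away from each other.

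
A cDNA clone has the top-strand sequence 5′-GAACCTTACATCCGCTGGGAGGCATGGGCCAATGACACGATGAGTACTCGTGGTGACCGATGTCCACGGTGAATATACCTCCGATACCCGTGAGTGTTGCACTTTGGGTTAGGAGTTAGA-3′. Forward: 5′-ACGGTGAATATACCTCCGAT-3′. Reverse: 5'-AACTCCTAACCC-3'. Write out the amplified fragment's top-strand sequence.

Forward primer ACGGTGAATATACCTCCGAT is found on the top strand at positions 66–85.
The reverse primer's reverse complement is GGGTTAGGAGTT, which matches the template at positions 106–117.
The product is the template from position 66 through 117 (52 bp).

5'-ACGGTGAATATACCTCCGATACCCGTGAGTGTTGCACTTTGGGTTAGGAGTT-3'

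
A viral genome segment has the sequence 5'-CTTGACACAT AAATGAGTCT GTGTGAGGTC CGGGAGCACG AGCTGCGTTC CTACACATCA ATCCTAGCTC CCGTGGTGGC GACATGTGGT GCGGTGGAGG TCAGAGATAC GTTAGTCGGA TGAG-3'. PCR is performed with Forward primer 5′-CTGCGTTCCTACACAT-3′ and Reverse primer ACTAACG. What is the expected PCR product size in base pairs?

74 bp

Scanning the template, CTGCGTTCCTACACAT occurs at positions 43–58; this primer anneals to the bottom strand there with its 3' end pointing downstream.
Taking the reverse complement of ACTAACG gives CGTTAGT, found at positions 110–116 on the template; the primer anneals here to the top strand with its 3' end pointing upstream.
Product length = (reverse-primer end) − (forward-primer start) + 1 = 116 − 43 + 1 = 74 bp.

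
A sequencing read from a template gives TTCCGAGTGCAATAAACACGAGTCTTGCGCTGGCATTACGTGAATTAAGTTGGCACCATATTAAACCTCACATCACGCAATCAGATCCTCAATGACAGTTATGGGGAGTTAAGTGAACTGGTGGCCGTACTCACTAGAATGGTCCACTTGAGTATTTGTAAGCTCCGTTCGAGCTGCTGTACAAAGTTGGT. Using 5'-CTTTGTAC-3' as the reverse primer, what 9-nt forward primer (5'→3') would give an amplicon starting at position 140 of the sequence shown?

5'-TGGTCCACT-3'

The reverse primer's reverse complement GTACAAAG matches the template at positions 179–186; the product starts at position 140.
The forward primer is identical to the top strand over positions 140–148: TGGTCCACT.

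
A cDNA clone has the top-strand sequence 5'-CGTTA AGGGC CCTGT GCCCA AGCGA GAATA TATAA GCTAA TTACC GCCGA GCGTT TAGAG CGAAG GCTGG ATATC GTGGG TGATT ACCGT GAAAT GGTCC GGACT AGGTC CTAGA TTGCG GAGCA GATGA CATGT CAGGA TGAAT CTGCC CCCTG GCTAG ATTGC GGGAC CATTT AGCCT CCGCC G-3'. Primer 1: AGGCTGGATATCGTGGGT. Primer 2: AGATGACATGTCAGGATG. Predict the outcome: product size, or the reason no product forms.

No product — both primers anneal to the same strand and extend in the same direction.

Primer 1 (AGGCTGGATATCGTGGGT) matches the top strand at positions 64–81 (3' end points downstream).
Primer 2 (AGATGACATGTCAGGATG) also matches the top strand directly, at positions 125–142 — its reverse complement CATCCTGACATGTCATCT is not present.
Both primers anneal to the bottom strand with 3' ends pointing the same way, so neither can prime synthesis back toward the other.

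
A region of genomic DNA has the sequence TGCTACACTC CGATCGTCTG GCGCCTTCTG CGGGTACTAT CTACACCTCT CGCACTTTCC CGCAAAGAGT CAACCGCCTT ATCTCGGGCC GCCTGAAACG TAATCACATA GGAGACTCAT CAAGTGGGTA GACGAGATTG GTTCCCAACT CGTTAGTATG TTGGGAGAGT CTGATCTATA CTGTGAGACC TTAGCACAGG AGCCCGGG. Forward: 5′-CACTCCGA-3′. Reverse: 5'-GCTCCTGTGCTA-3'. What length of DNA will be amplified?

198 bp

Scanning the template, CACTCCGA occurs at positions 6–13; this primer anneals to the bottom strand there with its 3' end pointing downstream.
The reverse primer's reverse complement is TAGCACAGGAGC, which matches the template at positions 192–203.
Amplicon spans positions 6–203: 198 bp.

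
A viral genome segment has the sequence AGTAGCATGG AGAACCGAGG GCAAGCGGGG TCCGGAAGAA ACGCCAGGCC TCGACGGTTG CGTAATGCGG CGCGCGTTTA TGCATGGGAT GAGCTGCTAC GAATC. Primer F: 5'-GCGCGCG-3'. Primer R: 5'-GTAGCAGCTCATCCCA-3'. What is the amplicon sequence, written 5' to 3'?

The forward primer matches the template at positions 70–76.
The reverse primer's reverse complement is TGGGATGAGCTGCTAC, which matches the template at positions 85–100.
The product is the template from position 70 through 100 (31 bp).

5'-GCGCGCGTTTATGCATGGGATGAGCTGCTAC-3'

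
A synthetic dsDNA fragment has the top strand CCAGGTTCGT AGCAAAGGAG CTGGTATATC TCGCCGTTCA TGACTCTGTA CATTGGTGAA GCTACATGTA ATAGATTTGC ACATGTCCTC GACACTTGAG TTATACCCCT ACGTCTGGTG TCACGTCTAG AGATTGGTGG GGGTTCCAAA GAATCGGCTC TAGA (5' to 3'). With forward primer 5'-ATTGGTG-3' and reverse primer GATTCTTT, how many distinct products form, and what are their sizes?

Two products: 104 bp, 23 bp

The forward primer ATTGGTG matches the top strand at positions 52–58, 133–139.
The reverse primer's reverse complement is AAAGAATC, matching at positions 148–155.
Each forward site pairs with the reverse site to give a product ending at position 155: sizes 104, 23 bp.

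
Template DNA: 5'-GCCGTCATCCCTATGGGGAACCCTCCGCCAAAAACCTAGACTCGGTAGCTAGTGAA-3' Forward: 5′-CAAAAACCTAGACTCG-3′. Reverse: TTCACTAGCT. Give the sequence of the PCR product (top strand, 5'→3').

Forward primer CAAAAACCTAGACTCG is found on the top strand at positions 29–44.
Reverse complement of the reverse primer: AGCTAGTGAA. This occurs on the top strand at positions 47–56.
The product is the template from position 29 through 56 (28 bp).

5'-CAAAAACCTAGACTCGGTAGCTAGTGAA-3'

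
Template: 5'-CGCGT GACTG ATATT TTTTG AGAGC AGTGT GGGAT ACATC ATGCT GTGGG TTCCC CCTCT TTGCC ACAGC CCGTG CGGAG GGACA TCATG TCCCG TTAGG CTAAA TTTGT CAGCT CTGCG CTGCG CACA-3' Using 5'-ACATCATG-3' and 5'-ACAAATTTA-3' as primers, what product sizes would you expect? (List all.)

75 bp, 28 bp

The forward primer ACATCATG matches the top strand at positions 36–43, 83–90.
The reverse primer's reverse complement is TAAATTTGT, matching at positions 102–110.
Each forward site pairs with the reverse site to give a product ending at position 110: sizes 75, 28 bp.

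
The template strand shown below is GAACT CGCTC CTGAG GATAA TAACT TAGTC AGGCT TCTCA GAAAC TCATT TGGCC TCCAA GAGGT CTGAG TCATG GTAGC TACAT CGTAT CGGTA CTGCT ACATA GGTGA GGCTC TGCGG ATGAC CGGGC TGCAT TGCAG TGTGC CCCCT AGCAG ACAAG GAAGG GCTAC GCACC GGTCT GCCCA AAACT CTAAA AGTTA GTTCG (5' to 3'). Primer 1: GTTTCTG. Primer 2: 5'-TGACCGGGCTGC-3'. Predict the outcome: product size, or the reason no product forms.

Primer 1 (GTTTCTG) has reverse complement CAGAAAC, which matches the top strand at positions 39–45; primer 1 anneals to the top strand there with its 3' end pointing upstream toward position 39.
Primer 2 (TGACCGGGCTGC) matches the top strand directly at positions 122–133; it anneals to the bottom strand with its 3' end pointing downstream toward position 133.
The 3' ends diverge (primer 1 extends toward position 1, primer 2 toward position 205), so the primers never converge on a shared product.

No product — the primers' 3' ends point away from each other.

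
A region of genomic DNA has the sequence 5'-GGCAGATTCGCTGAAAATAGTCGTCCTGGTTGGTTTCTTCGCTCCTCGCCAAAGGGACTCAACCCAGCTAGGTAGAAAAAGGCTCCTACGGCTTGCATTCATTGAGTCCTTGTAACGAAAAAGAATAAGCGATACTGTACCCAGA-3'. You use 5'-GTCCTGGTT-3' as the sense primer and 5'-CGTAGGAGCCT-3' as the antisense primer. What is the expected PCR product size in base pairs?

68 bp

The forward primer matches the template at positions 23–31.
Taking the reverse complement of CGTAGGAGCCT gives AGGCTCCTACG, found at positions 80–90 on the template; the primer anneals here to the top strand with its 3' end pointing upstream.
The product runs from position 23 to position 90, so its length is 90 − 23 + 1 = 68 bp.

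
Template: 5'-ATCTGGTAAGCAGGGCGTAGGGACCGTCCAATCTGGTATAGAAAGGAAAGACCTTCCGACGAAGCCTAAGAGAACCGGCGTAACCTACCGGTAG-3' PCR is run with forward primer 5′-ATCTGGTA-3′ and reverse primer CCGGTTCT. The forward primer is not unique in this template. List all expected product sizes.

The forward primer ATCTGGTA matches the top strand at positions 1–8, 31–38.
The reverse primer's reverse complement is AGAACCGG, matching at positions 71–78.
Each forward site pairs with the reverse site to give a product ending at position 78: sizes 78, 48 bp.

78 bp, 48 bp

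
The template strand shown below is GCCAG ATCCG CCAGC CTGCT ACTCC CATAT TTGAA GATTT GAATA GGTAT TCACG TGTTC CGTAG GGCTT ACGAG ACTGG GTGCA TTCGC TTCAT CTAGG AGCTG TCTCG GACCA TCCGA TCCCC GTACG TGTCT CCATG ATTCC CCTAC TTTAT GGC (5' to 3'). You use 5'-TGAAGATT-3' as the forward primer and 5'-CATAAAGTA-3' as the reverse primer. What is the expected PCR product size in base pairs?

125 bp

Forward primer TGAAGATT is found on the top strand at positions 32–39.
Taking the reverse complement of CATAAAGTA gives TACTTTATG, found at positions 148–156 on the template; the primer anneals here to the top strand with its 3' end pointing upstream.
Product length = (reverse-primer end) − (forward-primer start) + 1 = 156 − 32 + 1 = 125 bp.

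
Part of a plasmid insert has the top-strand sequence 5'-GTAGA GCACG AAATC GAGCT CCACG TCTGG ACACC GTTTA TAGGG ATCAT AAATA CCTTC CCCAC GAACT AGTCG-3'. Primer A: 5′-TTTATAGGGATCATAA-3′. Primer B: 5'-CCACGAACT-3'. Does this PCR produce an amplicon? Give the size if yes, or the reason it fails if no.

No product — both primers anneal to the same strand and extend in the same direction.

Primer A (TTTATAGGGATCATAA) matches the top strand at positions 37–52 (3' end points downstream).
Primer B (CCACGAACT) also matches the top strand directly, at positions 62–70 — its reverse complement AGTTCGTGG is not present.
Both primers anneal to the bottom strand with 3' ends pointing the same way, so neither can prime synthesis back toward the other.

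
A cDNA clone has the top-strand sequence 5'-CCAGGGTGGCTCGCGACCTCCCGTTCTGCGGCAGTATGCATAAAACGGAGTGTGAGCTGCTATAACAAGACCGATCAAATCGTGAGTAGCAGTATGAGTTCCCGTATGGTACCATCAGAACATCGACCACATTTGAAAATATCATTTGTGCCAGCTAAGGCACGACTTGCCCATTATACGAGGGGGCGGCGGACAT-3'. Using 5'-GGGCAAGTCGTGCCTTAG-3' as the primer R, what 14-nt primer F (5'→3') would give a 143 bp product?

5'-GGCAGTATGCATAA-3'

The reverse primer's reverse complement CTAAGGCACGACTTGCCC matches the template at positions 155–172, so the product ends at position 172.
A 143 bp product then starts at position 172 − 143 + 1 = 30.
The forward primer is identical to the top strand there: GGCAGTATGCATAA.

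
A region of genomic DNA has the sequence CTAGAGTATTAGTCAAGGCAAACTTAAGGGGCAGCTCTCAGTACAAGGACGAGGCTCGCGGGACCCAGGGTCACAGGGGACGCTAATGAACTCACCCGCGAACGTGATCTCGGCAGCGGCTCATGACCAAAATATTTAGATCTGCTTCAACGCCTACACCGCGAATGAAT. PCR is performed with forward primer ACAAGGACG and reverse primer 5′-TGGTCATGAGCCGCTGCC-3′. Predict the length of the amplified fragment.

Scanning the template, ACAAGGACG occurs at positions 43–51; this primer anneals to the bottom strand there with its 3' end pointing downstream.
Reverse complement of the reverse primer: GGCAGCGGCTCATGACCA. This occurs on the top strand at positions 112–129.
Product length = (reverse-primer end) − (forward-primer start) + 1 = 129 − 43 + 1 = 87 bp.

87 bp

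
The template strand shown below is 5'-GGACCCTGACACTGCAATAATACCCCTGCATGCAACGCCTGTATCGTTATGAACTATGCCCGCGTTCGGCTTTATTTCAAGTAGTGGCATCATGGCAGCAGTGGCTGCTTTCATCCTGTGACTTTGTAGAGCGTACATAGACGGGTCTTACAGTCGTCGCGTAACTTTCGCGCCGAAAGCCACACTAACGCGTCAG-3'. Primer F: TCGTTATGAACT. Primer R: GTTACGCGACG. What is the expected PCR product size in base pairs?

122 bp

Scanning the template, TCGTTATGAACT occurs at positions 44–55; this primer anneals to the bottom strand there with its 3' end pointing downstream.
Reverse complement of the reverse primer: CGTCGCGTAAC. This occurs on the top strand at positions 155–165.
Product length = (reverse-primer end) − (forward-primer start) + 1 = 165 − 44 + 1 = 122 bp.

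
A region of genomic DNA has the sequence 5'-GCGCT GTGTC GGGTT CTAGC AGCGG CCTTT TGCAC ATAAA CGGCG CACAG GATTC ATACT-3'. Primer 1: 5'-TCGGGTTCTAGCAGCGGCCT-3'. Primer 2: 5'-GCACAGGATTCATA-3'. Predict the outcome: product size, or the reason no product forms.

Primer 1 (TCGGGTTCTAGCAGCGGCCT) matches the top strand at positions 9–28 (3' end points downstream).
Primer 2 (GCACAGGATTCATA) also matches the top strand directly, at positions 45–58 — its reverse complement TATGAATCCTGTGC is not present.
Both primers anneal to the bottom strand with 3' ends pointing the same way, so neither can prime synthesis back toward the other.

No product — both primers anneal to the same strand and extend in the same direction.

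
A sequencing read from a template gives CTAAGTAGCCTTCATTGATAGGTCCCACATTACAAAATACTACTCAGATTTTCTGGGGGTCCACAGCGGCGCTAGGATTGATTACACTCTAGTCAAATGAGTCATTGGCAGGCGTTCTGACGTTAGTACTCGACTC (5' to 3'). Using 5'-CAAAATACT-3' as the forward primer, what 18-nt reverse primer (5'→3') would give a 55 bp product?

The forward primer binds at positions 33–41, so a 55 bp product ends at position 33 + 55 − 1 = 87.
The reverse primer anneals to the top strand over positions 70–87, i.e. to CGCTAGGATTGATTACAC.
Its sequence written 5'→3' is the reverse complement: GTGTAATCAATCCTAGCG.

5'-GTGTAATCAATCCTAGCG-3'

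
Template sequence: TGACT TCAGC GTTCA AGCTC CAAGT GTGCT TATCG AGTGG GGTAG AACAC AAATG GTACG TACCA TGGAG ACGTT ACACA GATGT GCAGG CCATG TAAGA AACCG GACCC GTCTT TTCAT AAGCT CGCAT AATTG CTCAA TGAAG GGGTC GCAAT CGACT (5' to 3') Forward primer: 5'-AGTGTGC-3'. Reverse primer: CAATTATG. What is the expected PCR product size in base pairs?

113 bp

Scanning the template, AGTGTGC occurs at positions 23–29; this primer anneals to the bottom strand there with its 3' end pointing downstream.
Taking the reverse complement of CAATTATG gives CATAATTG, found at positions 128–135 on the template; the primer anneals here to the top strand with its 3' end pointing upstream.
Product length = (reverse-primer end) − (forward-primer start) + 1 = 135 − 23 + 1 = 113 bp.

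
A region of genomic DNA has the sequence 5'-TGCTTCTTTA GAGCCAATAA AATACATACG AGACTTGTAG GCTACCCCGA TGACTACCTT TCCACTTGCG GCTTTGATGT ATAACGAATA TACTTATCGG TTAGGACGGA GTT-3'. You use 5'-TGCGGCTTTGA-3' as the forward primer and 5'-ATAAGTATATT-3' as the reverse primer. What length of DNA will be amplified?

The forward primer matches the template at positions 67–77.
Reverse complement of the reverse primer: AATATACTTAT. This occurs on the top strand at positions 87–97.
The product runs from position 67 to position 97, so its length is 97 − 67 + 1 = 31 bp.

31 bp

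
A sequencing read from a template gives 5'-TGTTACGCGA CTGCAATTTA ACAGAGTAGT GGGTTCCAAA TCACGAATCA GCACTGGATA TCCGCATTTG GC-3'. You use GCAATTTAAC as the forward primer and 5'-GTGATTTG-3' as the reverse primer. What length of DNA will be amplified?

Scanning the template, GCAATTTAAC occurs at positions 13–22; this primer anneals to the bottom strand there with its 3' end pointing downstream.
Taking the reverse complement of GTGATTTG gives CAAATCAC, found at positions 37–44 on the template; the primer anneals here to the top strand with its 3' end pointing upstream.
Amplicon spans positions 13–44: 32 bp.

32 bp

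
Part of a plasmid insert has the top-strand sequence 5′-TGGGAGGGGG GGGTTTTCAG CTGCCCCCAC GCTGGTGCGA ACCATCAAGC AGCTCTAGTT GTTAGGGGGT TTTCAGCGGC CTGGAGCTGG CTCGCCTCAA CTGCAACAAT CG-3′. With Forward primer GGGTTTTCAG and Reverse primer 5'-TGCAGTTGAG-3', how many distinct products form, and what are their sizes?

Two products: 95 bp, 39 bp

The forward primer GGGTTTTCAG matches the top strand at positions 11–20, 67–76.
The reverse primer's reverse complement is CTCAACTGCA, matching at positions 96–105.
Each forward site pairs with the reverse site to give a product ending at position 105: sizes 95, 39 bp.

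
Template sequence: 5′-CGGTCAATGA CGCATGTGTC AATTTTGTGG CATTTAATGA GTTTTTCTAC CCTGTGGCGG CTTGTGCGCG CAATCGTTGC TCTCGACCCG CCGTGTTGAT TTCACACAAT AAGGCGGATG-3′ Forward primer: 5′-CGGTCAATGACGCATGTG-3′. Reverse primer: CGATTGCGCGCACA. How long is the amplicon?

Forward primer CGGTCAATGACGCATGTG is found on the top strand at positions 1–18.
The reverse primer's reverse complement is TGTGCGCGCAATCG, which matches the template at positions 63–76.
Product length = (reverse-primer end) − (forward-primer start) + 1 = 76 − 1 + 1 = 76 bp.

76 bp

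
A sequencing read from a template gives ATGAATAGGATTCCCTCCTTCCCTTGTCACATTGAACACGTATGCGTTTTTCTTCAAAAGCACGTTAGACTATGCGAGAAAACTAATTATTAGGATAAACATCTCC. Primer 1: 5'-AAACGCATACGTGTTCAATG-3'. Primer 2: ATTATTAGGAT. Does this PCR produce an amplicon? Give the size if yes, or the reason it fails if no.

No product — the primers' 3' ends point away from each other.

Primer 1 (AAACGCATACGTGTTCAATG) has reverse complement CATTGAACACGTATGCGTTT, which matches the top strand at positions 30–49; primer 1 anneals to the top strand there with its 3' end pointing upstream toward position 30.
Primer 2 (ATTATTAGGAT) matches the top strand directly at positions 86–96; it anneals to the bottom strand with its 3' end pointing downstream toward position 96.
The 3' ends diverge (primer 1 extends toward position 1, primer 2 toward position 106), so the primers never converge on a shared product.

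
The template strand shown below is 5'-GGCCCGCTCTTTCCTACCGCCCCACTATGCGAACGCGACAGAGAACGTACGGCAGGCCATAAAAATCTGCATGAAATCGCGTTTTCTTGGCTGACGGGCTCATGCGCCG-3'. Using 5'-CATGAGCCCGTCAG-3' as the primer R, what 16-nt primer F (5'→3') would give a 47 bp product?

5'-CATAAAAATCTGCATG-3'

The reverse primer's reverse complement CTGACGGGCTCATG matches the template at positions 91–104, so the product ends at position 104.
A 47 bp product then starts at position 104 − 47 + 1 = 58.
The forward primer is identical to the top strand there: CATAAAAATCTGCATG.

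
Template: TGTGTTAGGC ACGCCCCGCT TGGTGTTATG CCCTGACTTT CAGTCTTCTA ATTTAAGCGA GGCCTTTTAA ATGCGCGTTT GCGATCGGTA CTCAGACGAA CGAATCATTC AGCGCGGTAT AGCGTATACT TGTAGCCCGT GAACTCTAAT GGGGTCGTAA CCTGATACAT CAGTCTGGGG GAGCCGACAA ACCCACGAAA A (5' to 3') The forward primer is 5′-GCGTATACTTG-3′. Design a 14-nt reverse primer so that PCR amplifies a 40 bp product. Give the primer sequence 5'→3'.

The forward primer binds at positions 122–132, so a 40 bp product ends at position 122 + 40 − 1 = 161.
The reverse primer anneals to the top strand over positions 148–161, i.e. to AATGGGGTCGTAAC.
Its sequence written 5'→3' is the reverse complement: GTTACGACCCCATT.

5'-GTTACGACCCCATT-3'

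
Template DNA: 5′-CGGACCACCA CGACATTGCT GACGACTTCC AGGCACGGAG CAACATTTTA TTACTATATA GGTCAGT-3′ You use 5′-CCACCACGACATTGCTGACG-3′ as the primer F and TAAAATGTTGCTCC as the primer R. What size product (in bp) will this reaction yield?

46 bp

The forward primer matches the template at positions 5–24.
Reverse complement of the reverse primer: GGAGCAACATTTTA. This occurs on the top strand at positions 37–50.
Amplicon spans positions 5–50: 46 bp.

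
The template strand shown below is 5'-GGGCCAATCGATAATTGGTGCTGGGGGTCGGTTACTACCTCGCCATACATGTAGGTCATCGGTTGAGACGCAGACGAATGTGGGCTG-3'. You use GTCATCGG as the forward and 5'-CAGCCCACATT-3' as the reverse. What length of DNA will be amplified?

The forward primer matches the template at positions 55–62.
Taking the reverse complement of CAGCCCACATT gives AATGTGGGCTG, found at positions 77–87 on the template; the primer anneals here to the top strand with its 3' end pointing upstream.
Product length = (reverse-primer end) − (forward-primer start) + 1 = 87 − 55 + 1 = 33 bp.

33 bp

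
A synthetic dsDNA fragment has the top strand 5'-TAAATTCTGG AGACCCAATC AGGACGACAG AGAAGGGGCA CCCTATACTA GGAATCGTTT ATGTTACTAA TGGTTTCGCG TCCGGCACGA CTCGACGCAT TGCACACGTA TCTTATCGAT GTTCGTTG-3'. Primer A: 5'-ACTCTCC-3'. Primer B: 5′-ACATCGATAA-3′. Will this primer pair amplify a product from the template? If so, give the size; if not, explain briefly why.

No product — primer A has no binding site in the template.

Primer A (ACTCTCC) does not match the top strand, and its reverse complement GGAGAGT does not match either.
With no annealing site for primer A, no amplification occurs.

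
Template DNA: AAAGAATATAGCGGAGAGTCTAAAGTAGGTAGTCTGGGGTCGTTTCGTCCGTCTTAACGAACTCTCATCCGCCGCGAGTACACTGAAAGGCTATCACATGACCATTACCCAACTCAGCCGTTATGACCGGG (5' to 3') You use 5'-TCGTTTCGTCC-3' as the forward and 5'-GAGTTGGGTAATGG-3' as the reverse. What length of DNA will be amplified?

76 bp

Scanning the template, TCGTTTCGTCC occurs at positions 40–50; this primer anneals to the bottom strand there with its 3' end pointing downstream.
The reverse primer's reverse complement is CCATTACCCAACTC, which matches the template at positions 102–115.
Product length = (reverse-primer end) − (forward-primer start) + 1 = 115 − 40 + 1 = 76 bp.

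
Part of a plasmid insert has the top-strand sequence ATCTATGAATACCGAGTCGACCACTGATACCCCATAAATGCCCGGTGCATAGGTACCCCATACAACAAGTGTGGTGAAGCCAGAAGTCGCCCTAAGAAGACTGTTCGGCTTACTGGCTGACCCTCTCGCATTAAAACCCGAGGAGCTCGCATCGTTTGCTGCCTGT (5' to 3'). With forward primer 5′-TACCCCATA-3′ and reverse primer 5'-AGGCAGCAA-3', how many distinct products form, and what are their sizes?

The forward primer TACCCCATA matches the top strand at positions 28–36, 54–62.
The reverse primer's reverse complement is TTGCTGCCT, matching at positions 156–164.
Each forward site pairs with the reverse site to give a product ending at position 164: sizes 137, 111 bp.

Two products: 137 bp, 111 bp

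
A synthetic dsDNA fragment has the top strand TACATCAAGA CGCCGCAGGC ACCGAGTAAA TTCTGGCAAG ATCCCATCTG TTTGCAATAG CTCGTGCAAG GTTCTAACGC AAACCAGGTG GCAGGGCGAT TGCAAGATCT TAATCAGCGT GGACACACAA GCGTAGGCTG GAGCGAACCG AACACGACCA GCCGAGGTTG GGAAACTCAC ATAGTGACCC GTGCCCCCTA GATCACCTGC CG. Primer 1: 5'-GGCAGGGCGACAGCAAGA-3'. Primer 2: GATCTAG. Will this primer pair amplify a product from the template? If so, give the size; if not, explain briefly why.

No product — primer 1 has no binding site in the template.

Primer 1 (GGCAGGGCGACAGCAAGA) does not match the top strand, and its reverse complement TCTTGCTGTCGCCCTGCC does not match either.
With no annealing site for primer 1, no amplification occurs.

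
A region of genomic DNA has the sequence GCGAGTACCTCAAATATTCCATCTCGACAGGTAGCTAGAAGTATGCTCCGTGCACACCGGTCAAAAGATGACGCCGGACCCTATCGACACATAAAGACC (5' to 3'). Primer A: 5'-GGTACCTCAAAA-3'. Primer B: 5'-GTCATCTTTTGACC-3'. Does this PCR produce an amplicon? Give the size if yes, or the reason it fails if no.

Primer A (GGTACCTCAAAA) does not match the top strand, and its reverse complement TTTTGAGGTACC does not match either.
With no annealing site for primer A, no amplification occurs.

No product — primer A has no binding site in the template.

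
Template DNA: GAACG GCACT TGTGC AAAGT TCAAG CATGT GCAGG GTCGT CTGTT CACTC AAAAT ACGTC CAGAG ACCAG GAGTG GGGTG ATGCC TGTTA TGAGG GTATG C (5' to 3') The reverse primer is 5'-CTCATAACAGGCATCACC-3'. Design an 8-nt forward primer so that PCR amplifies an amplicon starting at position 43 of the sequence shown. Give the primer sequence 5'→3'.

The reverse primer's reverse complement GGTGATGCCTGTTATGAG matches the template at positions 77–94; the product starts at position 43.
The forward primer is identical to the top strand over positions 43–50: GTTCACTC.

5'-GTTCACTC-3'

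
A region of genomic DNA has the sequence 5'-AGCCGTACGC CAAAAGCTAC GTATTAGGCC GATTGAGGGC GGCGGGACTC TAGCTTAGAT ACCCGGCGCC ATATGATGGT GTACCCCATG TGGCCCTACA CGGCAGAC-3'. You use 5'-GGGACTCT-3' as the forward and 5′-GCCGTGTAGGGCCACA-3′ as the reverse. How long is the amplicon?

The forward primer matches the template at positions 44–51.
Reverse complement of the reverse primer: TGTGGCCCTACACGGC. This occurs on the top strand at positions 89–104.
Product length = (reverse-primer end) − (forward-primer start) + 1 = 104 − 44 + 1 = 61 bp.

61 bp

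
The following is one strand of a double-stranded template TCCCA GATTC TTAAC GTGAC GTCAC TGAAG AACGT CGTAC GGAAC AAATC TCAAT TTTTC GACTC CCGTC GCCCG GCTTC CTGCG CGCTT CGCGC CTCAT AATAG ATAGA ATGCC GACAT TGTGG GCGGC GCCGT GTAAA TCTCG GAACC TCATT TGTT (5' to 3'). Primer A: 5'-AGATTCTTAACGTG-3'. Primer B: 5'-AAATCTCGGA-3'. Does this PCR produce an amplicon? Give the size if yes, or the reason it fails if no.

No product — both primers anneal to the same strand and extend in the same direction.

Primer A (AGATTCTTAACGTG) matches the top strand at positions 5–18 (3' end points downstream).
Primer B (AAATCTCGGA) also matches the top strand directly, at positions 138–147 — its reverse complement TCCGAGATTT is not present.
Both primers anneal to the bottom strand with 3' ends pointing the same way, so neither can prime synthesis back toward the other.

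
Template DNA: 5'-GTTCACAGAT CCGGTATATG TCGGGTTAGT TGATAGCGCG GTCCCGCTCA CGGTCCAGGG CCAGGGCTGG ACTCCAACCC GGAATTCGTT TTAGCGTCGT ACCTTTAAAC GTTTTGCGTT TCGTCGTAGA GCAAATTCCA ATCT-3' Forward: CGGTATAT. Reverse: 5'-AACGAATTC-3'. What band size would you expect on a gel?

Forward primer CGGTATAT is found on the top strand at positions 12–19.
Reverse complement of the reverse primer: GAATTCGTT. This occurs on the top strand at positions 82–90.
The product runs from position 12 to position 90, so its length is 90 − 12 + 1 = 79 bp.

79 bp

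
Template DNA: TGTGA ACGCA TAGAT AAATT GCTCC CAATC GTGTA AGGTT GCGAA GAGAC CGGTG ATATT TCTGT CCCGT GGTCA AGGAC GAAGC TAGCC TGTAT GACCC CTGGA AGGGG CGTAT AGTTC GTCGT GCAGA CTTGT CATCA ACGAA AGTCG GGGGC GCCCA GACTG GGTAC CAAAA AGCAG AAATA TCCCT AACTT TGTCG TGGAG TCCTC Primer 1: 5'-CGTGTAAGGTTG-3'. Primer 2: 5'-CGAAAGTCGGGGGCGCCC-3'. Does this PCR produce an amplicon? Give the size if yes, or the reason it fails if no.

Primer 1 (CGTGTAAGGTTG) matches the top strand at positions 30–41 (3' end points downstream).
Primer 2 (CGAAAGTCGGGGGCGCCC) also matches the top strand directly, at positions 142–159 — its reverse complement GGGCGCCCCCGACTTTCG is not present.
Both primers anneal to the bottom strand with 3' ends pointing the same way, so neither can prime synthesis back toward the other.

No product — both primers anneal to the same strand and extend in the same direction.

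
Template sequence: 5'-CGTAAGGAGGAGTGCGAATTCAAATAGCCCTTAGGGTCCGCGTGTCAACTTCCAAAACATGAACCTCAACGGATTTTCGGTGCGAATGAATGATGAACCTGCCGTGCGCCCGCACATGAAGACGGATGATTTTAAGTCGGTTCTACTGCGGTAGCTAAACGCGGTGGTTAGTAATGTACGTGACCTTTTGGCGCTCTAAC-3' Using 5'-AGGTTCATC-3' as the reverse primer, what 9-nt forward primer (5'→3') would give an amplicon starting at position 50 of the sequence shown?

The reverse primer's reverse complement GATGAACCT matches the template at positions 92–100; the product starts at position 50.
The forward primer is identical to the top strand over positions 50–58: TTCCAAAAC.

5'-TTCCAAAAC-3'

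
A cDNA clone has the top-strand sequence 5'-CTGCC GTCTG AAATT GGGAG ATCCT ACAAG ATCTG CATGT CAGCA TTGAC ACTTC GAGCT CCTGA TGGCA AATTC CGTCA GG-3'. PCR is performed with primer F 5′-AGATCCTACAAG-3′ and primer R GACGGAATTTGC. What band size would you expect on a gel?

61 bp

Forward primer AGATCCTACAAG is found on the top strand at positions 19–30.
The reverse primer's reverse complement is GCAAATTCCGTC, which matches the template at positions 68–79.
Amplicon spans positions 19–79: 61 bp.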